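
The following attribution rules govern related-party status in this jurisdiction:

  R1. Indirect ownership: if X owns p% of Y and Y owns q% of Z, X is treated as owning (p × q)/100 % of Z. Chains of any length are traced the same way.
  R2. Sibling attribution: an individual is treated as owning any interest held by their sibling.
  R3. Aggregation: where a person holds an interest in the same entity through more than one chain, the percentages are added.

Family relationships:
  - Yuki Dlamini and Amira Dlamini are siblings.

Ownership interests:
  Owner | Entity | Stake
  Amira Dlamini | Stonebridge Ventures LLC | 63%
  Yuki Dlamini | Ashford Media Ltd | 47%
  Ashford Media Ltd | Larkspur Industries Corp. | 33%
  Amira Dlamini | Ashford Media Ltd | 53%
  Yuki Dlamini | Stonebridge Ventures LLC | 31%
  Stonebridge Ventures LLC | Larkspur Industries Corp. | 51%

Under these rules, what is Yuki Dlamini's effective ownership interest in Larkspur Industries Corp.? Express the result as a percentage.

80.94%

By sibling attribution (R2), Yuki Dlamini is treated as also owning Amira Dlamini's interest in Ashford Media Ltd, giving 47% + 53% = 100%.
By sibling attribution (R2), Yuki Dlamini is treated as also owning Amira Dlamini's interest in Stonebridge Ventures LLC, giving 31% + 63% = 94%.
Chain via Ashford Media Ltd (R1): 100% × 33% = 33% of Larkspur Industries Corp.
Chain via Stonebridge Ventures LLC (R1): 94% × 51% = 47.94% of Larkspur Industries Corp.
Aggregating (R3): 33% + 47.94% = 80.94%.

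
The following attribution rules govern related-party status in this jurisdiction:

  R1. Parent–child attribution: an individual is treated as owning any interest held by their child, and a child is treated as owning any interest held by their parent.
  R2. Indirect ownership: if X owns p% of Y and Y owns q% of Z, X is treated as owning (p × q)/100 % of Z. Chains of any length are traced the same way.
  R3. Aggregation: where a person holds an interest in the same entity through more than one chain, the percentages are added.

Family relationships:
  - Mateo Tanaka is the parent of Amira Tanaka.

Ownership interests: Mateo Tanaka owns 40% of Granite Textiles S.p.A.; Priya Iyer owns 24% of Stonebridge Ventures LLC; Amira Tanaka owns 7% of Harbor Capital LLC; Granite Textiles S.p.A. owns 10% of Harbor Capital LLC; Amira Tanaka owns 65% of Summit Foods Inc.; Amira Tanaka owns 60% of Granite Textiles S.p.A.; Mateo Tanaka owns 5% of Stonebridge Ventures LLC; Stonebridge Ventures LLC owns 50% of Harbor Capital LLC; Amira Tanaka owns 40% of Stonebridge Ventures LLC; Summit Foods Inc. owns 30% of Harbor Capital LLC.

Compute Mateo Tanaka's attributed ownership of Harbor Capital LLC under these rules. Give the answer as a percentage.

59%

By parent–child attribution (R1), Mateo Tanaka is treated as also owning Amira Tanaka's interest in Stonebridge Ventures LLC, giving 5% + 40% = 45%.
By parent–child attribution (R1), Mateo Tanaka is treated as also owning Amira Tanaka's interest in Granite Textiles S.p.A, giving 40% + 60% = 100%.
By parent–child attribution (R1), Mateo Tanaka is treated as owning Amira Tanaka's 65% interest in Summit Foods Inc.
By parent–child attribution (R1), Mateo Tanaka is treated as owning Amira Tanaka's 7% interest in Harbor Capital LLC.
Chain via Stonebridge Ventures LLC (R2): 45% × 50% = 22.5% of Harbor Capital LLC.
Chain via Granite Textiles S.p.A. (R2): 100% × 10% = 10% of Harbor Capital LLC.
Chain via Summit Foods Inc. (R2): 65% × 30% = 19.5% of Harbor Capital LLC.
Direct interest in Harbor Capital LLC: 7%.
Aggregating (R3): 22.5% + 10% + 19.5% + 7% = 59%.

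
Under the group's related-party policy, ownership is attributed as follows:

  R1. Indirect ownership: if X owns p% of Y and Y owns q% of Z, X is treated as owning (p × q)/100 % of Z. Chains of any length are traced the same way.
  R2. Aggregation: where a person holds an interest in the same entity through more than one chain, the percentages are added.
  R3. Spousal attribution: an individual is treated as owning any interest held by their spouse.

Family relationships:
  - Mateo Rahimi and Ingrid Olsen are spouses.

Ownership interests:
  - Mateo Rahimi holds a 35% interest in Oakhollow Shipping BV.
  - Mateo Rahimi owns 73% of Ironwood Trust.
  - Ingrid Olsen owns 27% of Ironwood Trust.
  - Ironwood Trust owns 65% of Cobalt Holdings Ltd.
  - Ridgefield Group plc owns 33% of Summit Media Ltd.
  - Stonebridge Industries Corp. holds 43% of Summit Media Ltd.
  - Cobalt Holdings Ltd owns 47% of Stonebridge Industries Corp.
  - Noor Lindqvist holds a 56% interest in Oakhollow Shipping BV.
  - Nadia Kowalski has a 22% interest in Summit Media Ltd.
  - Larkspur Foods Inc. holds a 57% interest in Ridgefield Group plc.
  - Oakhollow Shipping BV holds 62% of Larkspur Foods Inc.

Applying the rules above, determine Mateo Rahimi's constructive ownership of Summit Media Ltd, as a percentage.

By spousal attribution (R3), Mateo Rahimi is treated as also owning Ingrid Olsen's interest in Ironwood Trust, giving 73% + 27% = 100%.
Chain via Ironwood Trust → Cobalt Holdings Ltd → Stonebridge Industries Corp. (R1): 100% × 65% × 47% × 43% = 13.1365% of Summit Media Ltd.
Chain via Oakhollow Shipping BV → Larkspur Foods Inc. → Ridgefield Group plc (R1): 35% × 62% × 57% × 33% = 4.08177% of Summit Media Ltd.
Aggregating (R2): 13.1365% + 4.08177% = 17.21827%.

17.21827%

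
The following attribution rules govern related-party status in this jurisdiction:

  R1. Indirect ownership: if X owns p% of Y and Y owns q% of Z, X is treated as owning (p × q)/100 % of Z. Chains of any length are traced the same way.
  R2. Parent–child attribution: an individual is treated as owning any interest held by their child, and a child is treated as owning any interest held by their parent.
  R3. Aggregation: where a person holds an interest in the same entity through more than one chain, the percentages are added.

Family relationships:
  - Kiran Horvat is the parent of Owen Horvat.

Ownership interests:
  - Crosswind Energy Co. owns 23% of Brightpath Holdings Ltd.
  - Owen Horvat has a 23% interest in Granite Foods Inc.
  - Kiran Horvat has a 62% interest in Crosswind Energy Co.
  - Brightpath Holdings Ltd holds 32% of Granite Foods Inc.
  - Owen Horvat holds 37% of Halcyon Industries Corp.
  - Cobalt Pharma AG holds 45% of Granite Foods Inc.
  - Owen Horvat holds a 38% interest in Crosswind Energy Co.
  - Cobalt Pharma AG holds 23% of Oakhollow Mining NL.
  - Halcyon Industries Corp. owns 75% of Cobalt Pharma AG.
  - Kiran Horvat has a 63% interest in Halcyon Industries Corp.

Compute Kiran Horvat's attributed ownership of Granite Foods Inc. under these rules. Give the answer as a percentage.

By parent–child attribution (R2), Kiran Horvat is treated as also owning Owen Horvat's interest in Halcyon Industries Corp, giving 63% + 37% = 100%.
By parent–child attribution (R2), Kiran Horvat is treated as also owning Owen Horvat's interest in Crosswind Energy Co, giving 62% + 38% = 100%.
By parent–child attribution (R2), Kiran Horvat is treated as owning Owen Horvat's 23% interest in Granite Foods Inc.
Chain via Halcyon Industries Corp. → Cobalt Pharma AG (R1): 100% × 75% × 45% = 33.75% of Granite Foods Inc.
Chain via Crosswind Energy Co. → Brightpath Holdings Ltd (R1): 100% × 23% × 32% = 7.36% of Granite Foods Inc.
Direct interest in Granite Foods Inc: 23%.
Aggregating (R3): 33.75% + 7.36% + 23% = 64.11%.

64.11%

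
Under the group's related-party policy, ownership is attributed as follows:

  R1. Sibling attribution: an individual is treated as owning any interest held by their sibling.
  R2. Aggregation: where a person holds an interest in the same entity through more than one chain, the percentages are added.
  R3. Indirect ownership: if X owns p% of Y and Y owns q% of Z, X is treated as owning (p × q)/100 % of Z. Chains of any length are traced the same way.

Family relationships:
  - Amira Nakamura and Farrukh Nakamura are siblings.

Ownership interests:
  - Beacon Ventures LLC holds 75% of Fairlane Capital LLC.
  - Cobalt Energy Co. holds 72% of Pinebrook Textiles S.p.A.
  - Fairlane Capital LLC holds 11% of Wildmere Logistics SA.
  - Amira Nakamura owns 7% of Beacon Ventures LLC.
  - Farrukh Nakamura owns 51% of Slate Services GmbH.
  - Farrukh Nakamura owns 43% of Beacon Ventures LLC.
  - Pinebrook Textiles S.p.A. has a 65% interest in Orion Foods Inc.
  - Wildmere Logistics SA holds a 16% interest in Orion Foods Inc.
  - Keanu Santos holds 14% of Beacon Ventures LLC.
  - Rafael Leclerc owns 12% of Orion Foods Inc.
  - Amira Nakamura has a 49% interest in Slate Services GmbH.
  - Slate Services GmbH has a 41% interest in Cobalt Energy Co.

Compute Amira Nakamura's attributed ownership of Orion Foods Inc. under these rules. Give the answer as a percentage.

19.848%

By sibling attribution (R1), Amira Nakamura is treated as also owning Farrukh Nakamura's interest in Beacon Ventures LLC, giving 7% + 43% = 50%.
By sibling attribution (R1), Amira Nakamura is treated as also owning Farrukh Nakamura's interest in Slate Services GmbH, giving 49% + 51% = 100%.
Chain via Beacon Ventures LLC → Fairlane Capital LLC → Wildmere Logistics SA (R3): 50% × 75% × 11% × 16% = 0.66% of Orion Foods Inc.
Chain via Slate Services GmbH → Cobalt Energy Co. → Pinebrook Textiles S.p.A. (R3): 100% × 41% × 72% × 65% = 19.188% of Orion Foods Inc.
Aggregating (R2): 0.66% + 19.188% = 19.848%.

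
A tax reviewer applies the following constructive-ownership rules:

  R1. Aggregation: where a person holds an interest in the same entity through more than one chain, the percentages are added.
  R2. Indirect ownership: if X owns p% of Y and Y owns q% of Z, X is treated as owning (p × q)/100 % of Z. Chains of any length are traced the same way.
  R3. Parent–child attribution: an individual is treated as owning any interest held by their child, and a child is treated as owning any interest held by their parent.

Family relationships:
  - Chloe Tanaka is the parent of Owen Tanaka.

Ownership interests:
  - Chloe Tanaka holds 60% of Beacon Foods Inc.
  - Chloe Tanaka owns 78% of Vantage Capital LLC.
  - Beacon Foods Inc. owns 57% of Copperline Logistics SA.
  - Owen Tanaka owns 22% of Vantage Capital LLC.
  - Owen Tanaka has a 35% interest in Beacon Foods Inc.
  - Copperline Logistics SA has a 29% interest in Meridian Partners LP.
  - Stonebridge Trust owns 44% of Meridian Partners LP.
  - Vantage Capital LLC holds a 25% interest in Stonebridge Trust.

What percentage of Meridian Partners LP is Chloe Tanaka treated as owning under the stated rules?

By parent–child attribution (R3), Chloe Tanaka is treated as also owning Owen Tanaka's interest in Beacon Foods Inc, giving 60% + 35% = 95%.
By parent–child attribution (R3), Chloe Tanaka is treated as also owning Owen Tanaka's interest in Vantage Capital LLC, giving 78% + 22% = 100%.
Chain via Beacon Foods Inc. → Copperline Logistics SA (R2): 95% × 57% × 29% = 15.7035% of Meridian Partners LP.
Chain via Vantage Capital LLC → Stonebridge Trust (R2): 100% × 25% × 44% = 11% of Meridian Partners LP.
Aggregating (R1): 15.7035% + 11% = 26.7035%.

26.7035%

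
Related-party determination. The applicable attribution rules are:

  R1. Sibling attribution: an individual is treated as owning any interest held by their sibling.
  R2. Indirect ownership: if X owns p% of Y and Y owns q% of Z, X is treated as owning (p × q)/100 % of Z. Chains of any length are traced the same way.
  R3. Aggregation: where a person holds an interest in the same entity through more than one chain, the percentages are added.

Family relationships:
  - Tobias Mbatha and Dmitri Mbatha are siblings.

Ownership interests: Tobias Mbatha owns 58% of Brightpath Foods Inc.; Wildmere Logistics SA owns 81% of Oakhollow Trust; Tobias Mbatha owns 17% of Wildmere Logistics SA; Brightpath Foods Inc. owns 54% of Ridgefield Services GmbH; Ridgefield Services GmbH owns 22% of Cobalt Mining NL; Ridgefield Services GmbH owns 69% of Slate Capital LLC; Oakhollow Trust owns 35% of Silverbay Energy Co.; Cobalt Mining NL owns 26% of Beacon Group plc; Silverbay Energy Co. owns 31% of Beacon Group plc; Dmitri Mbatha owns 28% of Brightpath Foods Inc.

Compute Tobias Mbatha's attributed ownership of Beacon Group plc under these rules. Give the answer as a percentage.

4.150413%

By sibling attribution (R1), Tobias Mbatha is treated as also owning Dmitri Mbatha's interest in Brightpath Foods Inc, giving 58% + 28% = 86%.
Chain via Brightpath Foods Inc. → Ridgefield Services GmbH → Cobalt Mining NL (R2): 86% × 54% × 22% × 26% = 2.656368% of Beacon Group plc.
Chain via Wildmere Logistics SA → Oakhollow Trust → Silverbay Energy Co. (R2): 17% × 81% × 35% × 31% = 1.494045% of Beacon Group plc.
Aggregating (R3): 2.656368% + 1.494045% = 4.150413%.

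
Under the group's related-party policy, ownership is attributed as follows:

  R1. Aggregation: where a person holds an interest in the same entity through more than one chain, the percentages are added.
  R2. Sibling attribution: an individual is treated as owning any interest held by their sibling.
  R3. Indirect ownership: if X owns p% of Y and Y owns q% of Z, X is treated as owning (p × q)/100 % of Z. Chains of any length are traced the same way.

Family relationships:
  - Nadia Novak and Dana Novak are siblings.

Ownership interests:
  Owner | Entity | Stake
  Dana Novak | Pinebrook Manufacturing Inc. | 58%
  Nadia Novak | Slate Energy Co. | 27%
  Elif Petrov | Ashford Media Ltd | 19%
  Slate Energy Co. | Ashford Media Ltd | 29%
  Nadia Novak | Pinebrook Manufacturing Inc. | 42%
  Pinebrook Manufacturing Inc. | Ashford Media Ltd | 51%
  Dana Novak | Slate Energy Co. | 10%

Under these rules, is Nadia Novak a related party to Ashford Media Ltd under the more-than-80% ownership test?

No

By sibling attribution (R2), Nadia Novak is treated as also owning Dana Novak's interest in Pinebrook Manufacturing Inc, giving 42% + 58% = 100%.
By sibling attribution (R2), Nadia Novak is treated as also owning Dana Novak's interest in Slate Energy Co, giving 27% + 10% = 37%.
Chain via Pinebrook Manufacturing Inc. (R3): 100% × 51% = 51% of Ashford Media Ltd.
Chain via Slate Energy Co. (R3): 37% × 29% = 10.73% of Ashford Media Ltd.
Aggregating (R1): 51% + 10.73% = 61.73%.
61.73% does not exceed the 80% threshold, so Nadia is not a related party to Ashford Media Ltd.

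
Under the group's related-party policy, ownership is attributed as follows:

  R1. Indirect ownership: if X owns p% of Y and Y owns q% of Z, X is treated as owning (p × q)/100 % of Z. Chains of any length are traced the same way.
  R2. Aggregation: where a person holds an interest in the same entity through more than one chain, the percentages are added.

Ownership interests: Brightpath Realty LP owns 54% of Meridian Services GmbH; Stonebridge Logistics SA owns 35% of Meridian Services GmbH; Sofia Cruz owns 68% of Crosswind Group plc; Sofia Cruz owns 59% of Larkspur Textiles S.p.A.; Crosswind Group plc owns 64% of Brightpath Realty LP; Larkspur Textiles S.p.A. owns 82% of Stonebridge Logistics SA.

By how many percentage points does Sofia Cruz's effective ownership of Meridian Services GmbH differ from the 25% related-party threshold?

Chain via Larkspur Textiles S.p.A. → Stonebridge Logistics SA (R1): 59% × 82% × 35% = 16.933% of Meridian Services GmbH.
Chain via Crosswind Group plc → Brightpath Realty LP (R1): 68% × 64% × 54% = 23.5008% of Meridian Services GmbH.
Aggregating (R2): 16.933% + 23.5008% = 40.4338%.
40.4338% exceeds the 25% threshold by 15.4338 percentage points.

15.4338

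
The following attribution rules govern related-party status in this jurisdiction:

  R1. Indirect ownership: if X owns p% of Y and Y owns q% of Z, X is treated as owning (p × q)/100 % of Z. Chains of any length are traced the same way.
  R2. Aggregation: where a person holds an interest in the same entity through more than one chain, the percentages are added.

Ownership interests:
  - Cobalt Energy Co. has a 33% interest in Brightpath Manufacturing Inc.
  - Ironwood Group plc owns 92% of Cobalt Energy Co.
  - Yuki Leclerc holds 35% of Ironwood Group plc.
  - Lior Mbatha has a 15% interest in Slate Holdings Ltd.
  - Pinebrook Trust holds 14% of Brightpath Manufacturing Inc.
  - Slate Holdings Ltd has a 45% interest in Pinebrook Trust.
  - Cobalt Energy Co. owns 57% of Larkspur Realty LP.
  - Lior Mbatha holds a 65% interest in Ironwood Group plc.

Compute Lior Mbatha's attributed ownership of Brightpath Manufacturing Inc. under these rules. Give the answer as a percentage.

Chain via Slate Holdings Ltd → Pinebrook Trust (R1): 15% × 45% × 14% = 0.945% of Brightpath Manufacturing Inc.
Chain via Ironwood Group plc → Cobalt Energy Co. (R1): 65% × 92% × 33% = 19.734% of Brightpath Manufacturing Inc.
Aggregating (R2): 0.945% + 19.734% = 20.679%.

20.679%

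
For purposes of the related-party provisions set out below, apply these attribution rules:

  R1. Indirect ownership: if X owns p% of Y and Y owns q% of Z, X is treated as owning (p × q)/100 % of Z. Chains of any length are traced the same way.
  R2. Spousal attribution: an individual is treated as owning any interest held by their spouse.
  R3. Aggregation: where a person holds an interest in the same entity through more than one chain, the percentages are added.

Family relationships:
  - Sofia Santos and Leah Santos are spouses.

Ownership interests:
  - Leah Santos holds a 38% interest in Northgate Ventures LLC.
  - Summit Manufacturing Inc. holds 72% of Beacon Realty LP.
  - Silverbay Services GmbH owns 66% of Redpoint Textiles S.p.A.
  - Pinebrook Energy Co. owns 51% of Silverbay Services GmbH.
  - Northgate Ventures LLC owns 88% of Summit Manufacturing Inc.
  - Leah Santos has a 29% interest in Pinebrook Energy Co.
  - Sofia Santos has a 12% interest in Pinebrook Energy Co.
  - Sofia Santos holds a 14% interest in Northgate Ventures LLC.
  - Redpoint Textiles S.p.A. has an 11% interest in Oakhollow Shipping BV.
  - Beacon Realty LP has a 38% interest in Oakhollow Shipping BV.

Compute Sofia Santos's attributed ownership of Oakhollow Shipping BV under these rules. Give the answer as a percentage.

By spousal attribution (R2), Sofia Santos is treated as also owning Leah Santos's interest in Northgate Ventures LLC, giving 14% + 38% = 52%.
By spousal attribution (R2), Sofia Santos is treated as also owning Leah Santos's interest in Pinebrook Energy Co, giving 12% + 29% = 41%.
Chain via Northgate Ventures LLC → Summit Manufacturing Inc. → Beacon Realty LP (R1): 52% × 88% × 72% × 38% = 12.519936% of Oakhollow Shipping BV.
Chain via Pinebrook Energy Co. → Silverbay Services GmbH → Redpoint Textiles S.p.A. (R1): 41% × 51% × 66% × 11% = 1.518066% of Oakhollow Shipping BV.
Aggregating (R3): 12.519936% + 1.518066% = 14.038002%.

14.038002%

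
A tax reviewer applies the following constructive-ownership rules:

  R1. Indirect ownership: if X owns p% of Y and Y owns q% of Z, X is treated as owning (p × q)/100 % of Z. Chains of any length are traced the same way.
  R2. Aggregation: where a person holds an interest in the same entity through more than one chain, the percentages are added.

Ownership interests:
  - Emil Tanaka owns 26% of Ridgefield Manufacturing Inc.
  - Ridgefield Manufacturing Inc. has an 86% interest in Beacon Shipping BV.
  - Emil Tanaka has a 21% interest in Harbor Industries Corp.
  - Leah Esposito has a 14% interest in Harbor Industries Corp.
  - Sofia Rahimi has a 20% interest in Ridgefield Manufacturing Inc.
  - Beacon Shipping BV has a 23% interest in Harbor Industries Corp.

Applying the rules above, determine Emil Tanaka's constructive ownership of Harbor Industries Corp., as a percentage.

26.1428%

Chain via Ridgefield Manufacturing Inc. → Beacon Shipping BV (R1): 26% × 86% × 23% = 5.1428% of Harbor Industries Corp.
Direct interest in Harbor Industries Corp: 21%.
Aggregating (R2): 5.1428% + 21% = 26.1428%.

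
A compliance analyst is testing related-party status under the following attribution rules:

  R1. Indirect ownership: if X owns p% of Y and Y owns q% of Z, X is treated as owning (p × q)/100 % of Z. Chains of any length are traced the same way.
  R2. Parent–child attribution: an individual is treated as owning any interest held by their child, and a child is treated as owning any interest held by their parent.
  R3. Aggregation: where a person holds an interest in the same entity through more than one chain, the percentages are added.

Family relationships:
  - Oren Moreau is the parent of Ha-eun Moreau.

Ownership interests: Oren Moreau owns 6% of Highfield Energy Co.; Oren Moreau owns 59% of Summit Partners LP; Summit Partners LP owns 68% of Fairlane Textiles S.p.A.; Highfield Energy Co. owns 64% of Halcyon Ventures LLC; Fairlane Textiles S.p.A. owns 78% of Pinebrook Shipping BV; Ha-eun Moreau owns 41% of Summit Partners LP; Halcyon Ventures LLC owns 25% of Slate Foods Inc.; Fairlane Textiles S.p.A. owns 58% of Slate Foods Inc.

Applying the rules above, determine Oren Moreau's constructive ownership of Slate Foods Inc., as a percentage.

By parent–child attribution (R2), Oren Moreau is treated as also owning Ha-eun Moreau's interest in Summit Partners LP, giving 59% + 41% = 100%.
Chain via Summit Partners LP → Fairlane Textiles S.p.A. (R1): 100% × 68% × 58% = 39.44% of Slate Foods Inc.
Chain via Highfield Energy Co. → Halcyon Ventures LLC (R1): 6% × 64% × 25% = 0.96% of Slate Foods Inc.
Aggregating (R3): 39.44% + 0.96% = 40.4%.

40.4%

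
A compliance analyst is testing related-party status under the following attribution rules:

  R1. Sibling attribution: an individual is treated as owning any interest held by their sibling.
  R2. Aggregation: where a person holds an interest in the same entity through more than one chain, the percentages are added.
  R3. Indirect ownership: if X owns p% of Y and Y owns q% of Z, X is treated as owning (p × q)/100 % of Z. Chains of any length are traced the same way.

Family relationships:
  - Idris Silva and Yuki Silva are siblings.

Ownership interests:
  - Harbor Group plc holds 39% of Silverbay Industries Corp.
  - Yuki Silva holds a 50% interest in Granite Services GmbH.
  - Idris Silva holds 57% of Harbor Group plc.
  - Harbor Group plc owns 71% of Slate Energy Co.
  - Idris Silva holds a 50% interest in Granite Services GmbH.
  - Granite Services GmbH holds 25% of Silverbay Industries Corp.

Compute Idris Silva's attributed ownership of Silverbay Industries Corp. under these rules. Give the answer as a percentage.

By sibling attribution (R1), Idris Silva is treated as also owning Yuki Silva's interest in Granite Services GmbH, giving 50% + 50% = 100%.
Chain via Granite Services GmbH (R3): 100% × 25% = 25% of Silverbay Industries Corp.
Chain via Harbor Group plc (R3): 57% × 39% = 22.23% of Silverbay Industries Corp.
Aggregating (R2): 25% + 22.23% = 47.23%.

47.23%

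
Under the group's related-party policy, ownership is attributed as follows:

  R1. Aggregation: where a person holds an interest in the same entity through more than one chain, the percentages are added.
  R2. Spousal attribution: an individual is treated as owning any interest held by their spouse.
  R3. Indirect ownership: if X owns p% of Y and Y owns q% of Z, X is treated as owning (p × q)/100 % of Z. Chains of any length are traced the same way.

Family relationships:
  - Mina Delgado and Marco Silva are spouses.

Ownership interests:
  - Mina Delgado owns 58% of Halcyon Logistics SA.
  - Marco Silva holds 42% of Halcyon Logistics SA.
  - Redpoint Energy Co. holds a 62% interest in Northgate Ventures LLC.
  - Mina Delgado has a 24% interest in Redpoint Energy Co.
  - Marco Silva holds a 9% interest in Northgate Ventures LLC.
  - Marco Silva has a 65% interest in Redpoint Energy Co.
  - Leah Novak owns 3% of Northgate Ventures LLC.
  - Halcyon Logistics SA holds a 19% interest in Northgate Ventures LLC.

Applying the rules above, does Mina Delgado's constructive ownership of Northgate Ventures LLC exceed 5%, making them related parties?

By spousal attribution (R2), Mina Delgado is treated as also owning Marco Silva's interest in Halcyon Logistics SA, giving 58% + 42% = 100%.
By spousal attribution (R2), Mina Delgado is treated as also owning Marco Silva's interest in Redpoint Energy Co, giving 24% + 65% = 89%.
By spousal attribution (R2), Mina Delgado is treated as owning Marco Silva's 9% interest in Northgate Ventures LLC.
Chain via Halcyon Logistics SA (R3): 100% × 19% = 19% of Northgate Ventures LLC.
Chain via Redpoint Energy Co. (R3): 89% × 62% = 55.18% of Northgate Ventures LLC.
Direct interest in Northgate Ventures LLC: 9%.
Aggregating (R1): 19% + 55.18% + 9% = 83.18%.
83.18% exceeds the 5% threshold, so Mina is a related party to Northgate Ventures LLC.

Yes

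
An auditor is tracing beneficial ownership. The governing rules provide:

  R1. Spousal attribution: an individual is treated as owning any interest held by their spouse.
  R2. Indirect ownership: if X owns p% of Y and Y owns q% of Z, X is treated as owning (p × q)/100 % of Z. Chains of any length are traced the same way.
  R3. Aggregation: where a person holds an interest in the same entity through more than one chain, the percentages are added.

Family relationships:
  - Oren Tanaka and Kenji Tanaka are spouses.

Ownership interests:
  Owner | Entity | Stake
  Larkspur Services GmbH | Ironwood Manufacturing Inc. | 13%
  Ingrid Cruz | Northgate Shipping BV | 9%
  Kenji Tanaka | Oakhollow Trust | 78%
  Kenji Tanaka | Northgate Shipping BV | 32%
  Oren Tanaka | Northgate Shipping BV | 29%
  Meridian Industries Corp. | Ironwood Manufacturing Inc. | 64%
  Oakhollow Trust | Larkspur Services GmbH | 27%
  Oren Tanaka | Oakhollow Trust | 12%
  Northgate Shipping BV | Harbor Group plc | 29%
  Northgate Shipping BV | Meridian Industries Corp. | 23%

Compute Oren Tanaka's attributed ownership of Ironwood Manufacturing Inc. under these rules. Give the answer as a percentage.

By spousal attribution (R1), Oren Tanaka is treated as also owning Kenji Tanaka's interest in Northgate Shipping BV, giving 29% + 32% = 61%.
By spousal attribution (R1), Oren Tanaka is treated as also owning Kenji Tanaka's interest in Oakhollow Trust, giving 12% + 78% = 90%.
Chain via Northgate Shipping BV → Meridian Industries Corp. (R2): 61% × 23% × 64% = 8.9792% of Ironwood Manufacturing Inc.
Chain via Oakhollow Trust → Larkspur Services GmbH (R2): 90% × 27% × 13% = 3.159% of Ironwood Manufacturing Inc.
Aggregating (R3): 8.9792% + 3.159% = 12.1382%.

12.1382%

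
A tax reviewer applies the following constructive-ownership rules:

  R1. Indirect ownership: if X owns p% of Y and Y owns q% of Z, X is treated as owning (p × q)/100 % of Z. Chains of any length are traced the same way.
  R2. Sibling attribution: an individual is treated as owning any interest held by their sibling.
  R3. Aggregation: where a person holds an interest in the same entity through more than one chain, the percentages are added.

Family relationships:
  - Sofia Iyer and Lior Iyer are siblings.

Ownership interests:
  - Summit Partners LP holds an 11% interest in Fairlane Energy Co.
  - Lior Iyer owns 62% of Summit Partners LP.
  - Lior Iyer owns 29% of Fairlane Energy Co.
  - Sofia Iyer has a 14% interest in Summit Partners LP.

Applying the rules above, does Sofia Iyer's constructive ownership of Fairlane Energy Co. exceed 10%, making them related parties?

Yes

By sibling attribution (R2), Sofia Iyer is treated as also owning Lior Iyer's interest in Summit Partners LP, giving 14% + 62% = 76%.
By sibling attribution (R2), Sofia Iyer is treated as owning Lior Iyer's 29% interest in Fairlane Energy Co.
Chain via Summit Partners LP (R1): 76% × 11% = 8.36% of Fairlane Energy Co.
Direct interest in Fairlane Energy Co: 29%.
Aggregating (R3): 8.36% + 29% = 37.36%.
37.36% exceeds the 10% threshold, so Sofia is a related party to Fairlane Energy Co.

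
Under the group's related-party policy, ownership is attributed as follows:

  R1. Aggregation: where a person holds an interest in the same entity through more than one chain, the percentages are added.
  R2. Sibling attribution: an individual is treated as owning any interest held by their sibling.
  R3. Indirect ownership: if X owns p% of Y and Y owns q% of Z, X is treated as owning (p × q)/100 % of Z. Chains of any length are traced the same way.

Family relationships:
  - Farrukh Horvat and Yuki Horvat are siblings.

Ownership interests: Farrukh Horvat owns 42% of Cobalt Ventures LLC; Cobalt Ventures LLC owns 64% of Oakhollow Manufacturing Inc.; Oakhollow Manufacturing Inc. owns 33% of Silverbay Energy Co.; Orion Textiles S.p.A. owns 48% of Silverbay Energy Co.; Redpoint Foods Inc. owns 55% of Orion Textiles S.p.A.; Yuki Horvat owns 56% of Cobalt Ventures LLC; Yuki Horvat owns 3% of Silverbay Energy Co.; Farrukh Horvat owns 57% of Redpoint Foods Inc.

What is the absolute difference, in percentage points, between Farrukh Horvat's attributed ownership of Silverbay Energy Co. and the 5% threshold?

By sibling attribution (R2), Farrukh Horvat is treated as also owning Yuki Horvat's interest in Cobalt Ventures LLC, giving 42% + 56% = 98%.
By sibling attribution (R2), Farrukh Horvat is treated as owning Yuki Horvat's 3% interest in Silverbay Energy Co.
Chain via Redpoint Foods Inc. → Orion Textiles S.p.A. (R3): 57% × 55% × 48% = 15.048% of Silverbay Energy Co.
Chain via Cobalt Ventures LLC → Oakhollow Manufacturing Inc. (R3): 98% × 64% × 33% = 20.6976% of Silverbay Energy Co.
Direct interest in Silverbay Energy Co: 3%.
Aggregating (R1): 15.048% + 20.6976% + 3% = 38.7456%.
38.7456% exceeds the 5% threshold by 33.7456 percentage points.

33.7456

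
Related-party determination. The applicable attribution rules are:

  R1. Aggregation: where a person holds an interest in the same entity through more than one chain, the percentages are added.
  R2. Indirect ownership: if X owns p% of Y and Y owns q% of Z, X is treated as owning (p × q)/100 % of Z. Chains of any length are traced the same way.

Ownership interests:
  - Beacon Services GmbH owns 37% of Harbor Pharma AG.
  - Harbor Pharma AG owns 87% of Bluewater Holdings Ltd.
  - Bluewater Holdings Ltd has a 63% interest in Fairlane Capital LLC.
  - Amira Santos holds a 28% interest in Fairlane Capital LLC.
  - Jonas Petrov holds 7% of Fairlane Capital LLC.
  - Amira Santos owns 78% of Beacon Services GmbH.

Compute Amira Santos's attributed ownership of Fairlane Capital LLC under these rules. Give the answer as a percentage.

43.818166%

Chain via Beacon Services GmbH → Harbor Pharma AG → Bluewater Holdings Ltd (R2): 78% × 37% × 87% × 63% = 15.818166% of Fairlane Capital LLC.
Direct interest in Fairlane Capital LLC: 28%.
Aggregating (R1): 15.818166% + 28% = 43.818166%.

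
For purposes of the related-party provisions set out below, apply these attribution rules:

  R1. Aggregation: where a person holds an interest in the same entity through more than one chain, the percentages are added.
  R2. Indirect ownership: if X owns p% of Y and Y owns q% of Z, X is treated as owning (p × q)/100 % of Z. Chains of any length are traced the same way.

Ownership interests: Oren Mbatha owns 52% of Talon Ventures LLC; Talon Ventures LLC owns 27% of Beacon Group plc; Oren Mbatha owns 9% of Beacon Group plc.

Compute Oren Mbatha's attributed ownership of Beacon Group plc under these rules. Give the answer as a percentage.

23.04%

Chain via Talon Ventures LLC (R2): 52% × 27% = 14.04% of Beacon Group plc.
Direct interest in Beacon Group plc: 9%.
Aggregating (R1): 14.04% + 9% = 23.04%.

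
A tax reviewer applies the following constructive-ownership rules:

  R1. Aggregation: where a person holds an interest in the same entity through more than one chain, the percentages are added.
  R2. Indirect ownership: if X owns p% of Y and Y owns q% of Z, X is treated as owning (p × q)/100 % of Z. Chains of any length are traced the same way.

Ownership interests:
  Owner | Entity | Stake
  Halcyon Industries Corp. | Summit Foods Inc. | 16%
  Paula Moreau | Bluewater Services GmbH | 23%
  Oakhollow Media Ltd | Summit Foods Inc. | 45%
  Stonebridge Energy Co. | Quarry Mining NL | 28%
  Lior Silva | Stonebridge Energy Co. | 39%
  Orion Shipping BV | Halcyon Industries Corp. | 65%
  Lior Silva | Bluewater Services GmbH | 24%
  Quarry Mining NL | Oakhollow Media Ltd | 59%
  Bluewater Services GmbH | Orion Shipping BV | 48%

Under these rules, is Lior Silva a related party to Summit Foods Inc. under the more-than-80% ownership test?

No

Chain via Stonebridge Energy Co. → Quarry Mining NL → Oakhollow Media Ltd (R2): 39% × 28% × 59% × 45% = 2.89926% of Summit Foods Inc.
Chain via Bluewater Services GmbH → Orion Shipping BV → Halcyon Industries Corp. (R2): 24% × 48% × 65% × 16% = 1.19808% of Summit Foods Inc.
Aggregating (R1): 2.89926% + 1.19808% = 4.09734%.
4.09734% does not exceed the 80% threshold, so Lior is not a related party to Summit Foods Inc.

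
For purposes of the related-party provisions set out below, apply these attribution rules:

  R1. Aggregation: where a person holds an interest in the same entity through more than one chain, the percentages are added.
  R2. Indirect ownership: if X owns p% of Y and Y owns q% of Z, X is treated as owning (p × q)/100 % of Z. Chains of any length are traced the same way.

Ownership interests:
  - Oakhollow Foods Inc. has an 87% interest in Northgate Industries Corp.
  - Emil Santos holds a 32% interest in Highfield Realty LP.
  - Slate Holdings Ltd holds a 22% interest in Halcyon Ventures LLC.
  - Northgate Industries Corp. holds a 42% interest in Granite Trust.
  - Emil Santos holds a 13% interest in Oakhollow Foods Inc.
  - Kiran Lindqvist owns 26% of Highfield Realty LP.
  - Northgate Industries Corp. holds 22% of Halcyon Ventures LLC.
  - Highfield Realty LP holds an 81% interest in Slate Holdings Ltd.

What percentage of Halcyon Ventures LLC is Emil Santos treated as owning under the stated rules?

Chain via Highfield Realty LP → Slate Holdings Ltd (R2): 32% × 81% × 22% = 5.7024% of Halcyon Ventures LLC.
Chain via Oakhollow Foods Inc. → Northgate Industries Corp. (R2): 13% × 87% × 22% = 2.4882% of Halcyon Ventures LLC.
Aggregating (R1): 5.7024% + 2.4882% = 8.1906%.

8.1906%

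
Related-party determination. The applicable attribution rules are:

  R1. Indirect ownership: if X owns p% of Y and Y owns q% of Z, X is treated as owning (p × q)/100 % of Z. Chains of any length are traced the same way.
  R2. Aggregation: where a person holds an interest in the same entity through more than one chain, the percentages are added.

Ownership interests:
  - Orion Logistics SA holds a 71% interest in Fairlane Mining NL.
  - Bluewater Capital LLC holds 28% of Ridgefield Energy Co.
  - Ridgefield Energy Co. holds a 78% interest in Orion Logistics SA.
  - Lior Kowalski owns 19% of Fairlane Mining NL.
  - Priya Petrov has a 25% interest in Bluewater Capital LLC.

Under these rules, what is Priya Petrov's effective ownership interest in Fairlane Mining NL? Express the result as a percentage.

Chain via Bluewater Capital LLC → Ridgefield Energy Co. → Orion Logistics SA (R1): 25% × 28% × 78% × 71% = 3.8766% of Fairlane Mining NL.

3.8766%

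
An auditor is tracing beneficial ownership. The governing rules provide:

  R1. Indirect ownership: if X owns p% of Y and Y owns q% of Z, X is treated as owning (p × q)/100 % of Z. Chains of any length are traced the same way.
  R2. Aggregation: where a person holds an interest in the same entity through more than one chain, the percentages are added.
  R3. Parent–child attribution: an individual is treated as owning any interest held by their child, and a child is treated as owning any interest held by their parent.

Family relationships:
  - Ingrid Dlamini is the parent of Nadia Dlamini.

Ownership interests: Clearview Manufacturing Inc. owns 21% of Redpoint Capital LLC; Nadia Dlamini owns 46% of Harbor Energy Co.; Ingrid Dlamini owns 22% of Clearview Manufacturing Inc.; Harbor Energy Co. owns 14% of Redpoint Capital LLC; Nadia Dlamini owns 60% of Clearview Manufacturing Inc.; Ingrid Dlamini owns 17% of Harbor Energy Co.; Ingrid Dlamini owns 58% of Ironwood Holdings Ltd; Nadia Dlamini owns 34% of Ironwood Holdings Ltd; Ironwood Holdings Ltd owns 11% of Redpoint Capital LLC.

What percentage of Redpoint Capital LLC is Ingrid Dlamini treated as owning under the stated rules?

36.16%

By parent–child attribution (R3), Ingrid Dlamini is treated as also owning Nadia Dlamini's interest in Ironwood Holdings Ltd, giving 58% + 34% = 92%.
By parent–child attribution (R3), Ingrid Dlamini is treated as also owning Nadia Dlamini's interest in Harbor Energy Co, giving 17% + 46% = 63%.
By parent–child attribution (R3), Ingrid Dlamini is treated as also owning Nadia Dlamini's interest in Clearview Manufacturing Inc, giving 22% + 60% = 82%.
Chain via Ironwood Holdings Ltd (R1): 92% × 11% = 10.12% of Redpoint Capital LLC.
Chain via Harbor Energy Co. (R1): 63% × 14% = 8.82% of Redpoint Capital LLC.
Chain via Clearview Manufacturing Inc. (R1): 82% × 21% = 17.22% of Redpoint Capital LLC.
Aggregating (R2): 10.12% + 8.82% + 17.22% = 36.16%.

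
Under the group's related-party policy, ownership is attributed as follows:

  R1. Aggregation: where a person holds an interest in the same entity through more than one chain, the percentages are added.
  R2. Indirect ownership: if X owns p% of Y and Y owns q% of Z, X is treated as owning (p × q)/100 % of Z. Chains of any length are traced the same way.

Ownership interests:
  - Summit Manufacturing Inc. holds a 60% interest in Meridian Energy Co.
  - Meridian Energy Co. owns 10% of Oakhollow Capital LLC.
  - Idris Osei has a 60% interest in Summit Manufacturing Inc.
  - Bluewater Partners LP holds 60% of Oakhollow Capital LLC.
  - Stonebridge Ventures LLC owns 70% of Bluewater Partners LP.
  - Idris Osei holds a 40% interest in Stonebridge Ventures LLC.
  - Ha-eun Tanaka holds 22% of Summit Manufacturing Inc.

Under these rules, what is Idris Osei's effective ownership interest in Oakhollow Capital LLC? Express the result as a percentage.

Chain via Stonebridge Ventures LLC → Bluewater Partners LP (R2): 40% × 70% × 60% = 16.8% of Oakhollow Capital LLC.
Chain via Summit Manufacturing Inc. → Meridian Energy Co. (R2): 60% × 60% × 10% = 3.6% of Oakhollow Capital LLC.
Aggregating (R1): 16.8% + 3.6% = 20.4%.

20.4%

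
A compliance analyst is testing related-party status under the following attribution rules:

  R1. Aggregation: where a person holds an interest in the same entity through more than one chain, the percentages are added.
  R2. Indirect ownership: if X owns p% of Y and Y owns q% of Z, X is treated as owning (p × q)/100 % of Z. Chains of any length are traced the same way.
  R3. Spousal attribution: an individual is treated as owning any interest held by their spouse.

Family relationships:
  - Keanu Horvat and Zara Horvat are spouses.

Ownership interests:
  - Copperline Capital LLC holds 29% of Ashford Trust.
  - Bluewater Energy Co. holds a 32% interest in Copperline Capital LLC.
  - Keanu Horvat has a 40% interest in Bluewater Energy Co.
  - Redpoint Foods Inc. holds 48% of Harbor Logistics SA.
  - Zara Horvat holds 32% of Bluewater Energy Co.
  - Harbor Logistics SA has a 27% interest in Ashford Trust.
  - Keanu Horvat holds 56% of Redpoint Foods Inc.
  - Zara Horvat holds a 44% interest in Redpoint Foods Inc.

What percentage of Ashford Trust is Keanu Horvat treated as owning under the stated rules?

By spousal attribution (R3), Keanu Horvat is treated as also owning Zara Horvat's interest in Redpoint Foods Inc, giving 56% + 44% = 100%.
By spousal attribution (R3), Keanu Horvat is treated as also owning Zara Horvat's interest in Bluewater Energy Co, giving 40% + 32% = 72%.
Chain via Redpoint Foods Inc. → Harbor Logistics SA (R2): 100% × 48% × 27% = 12.96% of Ashford Trust.
Chain via Bluewater Energy Co. → Copperline Capital LLC (R2): 72% × 32% × 29% = 6.6816% of Ashford Trust.
Aggregating (R1): 12.96% + 6.6816% = 19.6416%.

19.6416%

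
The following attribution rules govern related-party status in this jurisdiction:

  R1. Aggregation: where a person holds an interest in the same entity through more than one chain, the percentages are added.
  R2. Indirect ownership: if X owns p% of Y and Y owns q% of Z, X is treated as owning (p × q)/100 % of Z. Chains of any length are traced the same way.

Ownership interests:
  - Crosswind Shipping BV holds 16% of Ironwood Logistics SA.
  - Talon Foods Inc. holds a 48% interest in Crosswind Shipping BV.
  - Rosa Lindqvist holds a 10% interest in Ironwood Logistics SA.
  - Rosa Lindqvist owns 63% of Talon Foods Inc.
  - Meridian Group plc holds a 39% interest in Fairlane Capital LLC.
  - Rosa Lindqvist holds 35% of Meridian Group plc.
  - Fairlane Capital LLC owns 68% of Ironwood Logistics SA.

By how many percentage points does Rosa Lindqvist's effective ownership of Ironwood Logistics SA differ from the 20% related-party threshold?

Chain via Talon Foods Inc. → Crosswind Shipping BV (R2): 63% × 48% × 16% = 4.8384% of Ironwood Logistics SA.
Chain via Meridian Group plc → Fairlane Capital LLC (R2): 35% × 39% × 68% = 9.282% of Ironwood Logistics SA.
Direct interest in Ironwood Logistics SA: 10%.
Aggregating (R1): 4.8384% + 9.282% + 10% = 24.1204%.
24.1204% exceeds the 20% threshold by 4.1204 percentage points.

4.1204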